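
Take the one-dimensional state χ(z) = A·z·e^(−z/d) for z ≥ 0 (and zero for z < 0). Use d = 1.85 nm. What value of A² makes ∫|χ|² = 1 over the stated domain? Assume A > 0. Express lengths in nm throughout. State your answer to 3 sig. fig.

The normalization condition is ∫|χ|² dz = 1 from 0 to ∞.
With χ = A·z·e^(−z/d), the integral evaluates to A²·[d^3/4].
Substituting d = 1.85 gives A² = 0.6317, so A = 0.7948.

A^2 ≈ 0.632 nm^(-3)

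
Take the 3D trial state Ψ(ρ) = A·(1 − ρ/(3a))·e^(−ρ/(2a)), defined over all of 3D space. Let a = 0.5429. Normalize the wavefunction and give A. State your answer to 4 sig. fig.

Require ∫ |Ψ|² 4πρ² dρ = 1 over the whole domain.
The angular integral contributes 4π, leaving ∫₀^∞ ρ²|Ψ|² dρ.
With Ψ = A·(1 − ρ/(3a))·e^(−ρ/(2a)), the integral evaluates to A²·[8·π·a^3/3].
Hence A² = 1/[8·π·a^3/3].
Plugging in a = 0.5429 yields A = 0.86370.

A ≈ 0.8637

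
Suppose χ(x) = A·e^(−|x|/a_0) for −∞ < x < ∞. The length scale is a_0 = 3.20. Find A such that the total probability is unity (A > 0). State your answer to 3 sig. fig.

A ≈ 0.559

Require ∫ |χ|² dx = 1 over the whole domain.
Using ∫₀^∞ xⁿ e^(−αx) dx = n!/αⁿ⁺¹, carrying out the integral gives A² · a_0.
Hence A² = 1/[a_0].
Substituting a_0 = 3.20 gives A² = 0.3125, so A = 0.5590.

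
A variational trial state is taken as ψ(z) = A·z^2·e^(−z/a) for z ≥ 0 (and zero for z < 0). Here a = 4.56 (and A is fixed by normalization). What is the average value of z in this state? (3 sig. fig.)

⟨z⟩ ≈ 11.4

⟨z⟩ = ∫ z |ψ|² dz over the full domain.
Evaluating both integrals, ⟨z⟩ = 5·a/2.
With a = 4.56, ⟨z⟩ = 11.40.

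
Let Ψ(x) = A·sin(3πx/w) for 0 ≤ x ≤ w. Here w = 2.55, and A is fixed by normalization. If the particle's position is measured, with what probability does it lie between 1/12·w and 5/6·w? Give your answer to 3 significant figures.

P = ∫_{1/12·w}^{5/6·w} |Ψ(x)|² dx.
With A² fixed by ∫|Ψ|² = 1, i.e. A² = (w/2)^(−1), substitute and integrate.
Let u = x/w; then A² and the length scale cancel, so P = ∫_{1/12}^{5/6} sin(3·π·u)^2 du ÷ ∫_{0}^{1} sin(3·π·u)^2 du.
An antiderivative of sin(3·π·u)^2 is u/2 - sin(6·π·u)/(12·π); evaluating from 1/12 to 5/6 gives 1/(12·π) + 3/8, while the full integral is 1/2.
This works out to P = (2 + 9·π)/(12·π).

P ≈ 0.803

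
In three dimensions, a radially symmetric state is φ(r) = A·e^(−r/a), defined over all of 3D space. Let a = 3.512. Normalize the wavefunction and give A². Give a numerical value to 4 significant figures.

A^2 ≈ 0.007348

The normalization condition is ∫|φ|² 4πr² dr = 1 from 0 to ∞.
The angular integral contributes 4π, leaving ∫₀^∞ r²|φ|² dr.
∫|φ|² 4πr² dr = A²·(π·a^3).
Setting this equal to 1 gives A² = 1/(π·a^3).
Substituting a = 3.512 gives A² = 0.0073483, so A = 0.085722.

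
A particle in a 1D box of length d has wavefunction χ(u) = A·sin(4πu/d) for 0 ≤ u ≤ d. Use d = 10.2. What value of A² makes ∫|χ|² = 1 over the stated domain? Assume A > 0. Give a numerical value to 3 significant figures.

Require ∫ |χ|² du = 1 over the whole domain.
Carrying out the integral gives A² · d/2.
So A² = (d/2)^(−1).
Plugging in d = 10.2 yields A = 0.4428.

A^2 ≈ 0.196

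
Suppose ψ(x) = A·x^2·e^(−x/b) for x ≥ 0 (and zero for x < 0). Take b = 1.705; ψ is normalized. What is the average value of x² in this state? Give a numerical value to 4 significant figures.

⟨x^2⟩ ≈ 21.80

⟨x²⟩ = ∫ x^2 |ψ|² dx over the full domain.
With ∫₀^∞ x^6 e^(−αx) dx = 6!/α^7, evaluating both integrals, ⟨x²⟩ = 15·b^2/2.
With b = 1.705, ⟨x^2⟩ = 21.803.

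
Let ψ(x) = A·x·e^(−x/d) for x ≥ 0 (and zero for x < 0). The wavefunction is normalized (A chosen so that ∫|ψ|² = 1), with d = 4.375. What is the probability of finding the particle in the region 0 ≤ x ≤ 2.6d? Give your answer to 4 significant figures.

P = ∫_{0}^{2.6d} |ψ(x)|² dx.
With A² fixed by ∫|ψ|² = 1, i.e. A² = (d^3/4)^(−1), substitute and integrate.
In terms of u = x/d (A² and the length scale cancel between numerator and denominator), P = [∫_{0}^{2.6} u^2·e^(-2·u) du] / [∫_{0}^{∞} u^2·e^(-2·u) du].
Using ∫ u^2·e^(-2·u) du = -(2·u^2 + 2·u + 1)·e^(-2·u)/4, the numerator is 1/4 - 493·e^(-26/5)/100 and the denominator is 1/4.
Taking the ratio, P = 0.89121.

P ≈ 0.8912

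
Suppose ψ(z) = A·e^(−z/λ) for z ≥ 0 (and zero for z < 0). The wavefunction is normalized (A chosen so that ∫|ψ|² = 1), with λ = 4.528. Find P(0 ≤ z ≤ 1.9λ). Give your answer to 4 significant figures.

|ψ|² is the probability density, so P = ∫_{0}^{1.9λ} |ψ|² dz.
Since A² = 1/(λ/2), this is the region integral divided by the full normalization integral.
Substituting u = z/λ, A² and the length scale cancel in the ratio: P = ∫_{0}^{1.9} e^(-2·u) du / ∫_{0}^{∞} e^(-2·u) du.
An antiderivative of e^(-2·u) is -e^(-2·u)/2; evaluating from 0 to 1.9 gives 1/2 - e^(-19/5)/2, while the full integral is 1/2.
Taking the ratio, P = 0.97763.

P ≈ 0.9776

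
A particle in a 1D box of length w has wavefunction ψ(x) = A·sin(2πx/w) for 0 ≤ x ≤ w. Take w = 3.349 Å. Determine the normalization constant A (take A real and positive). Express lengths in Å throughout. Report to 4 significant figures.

A ≈ 0.7728 Å^(-1/2)

The normalization condition is ∫|ψ|² dx = 1 from 0 to w.
∫|ψ|² dx = A²·(w/2).
Setting this equal to 1 gives A² = 1/(w/2).
Plugging in w = 3.349 yields A = 0.77278.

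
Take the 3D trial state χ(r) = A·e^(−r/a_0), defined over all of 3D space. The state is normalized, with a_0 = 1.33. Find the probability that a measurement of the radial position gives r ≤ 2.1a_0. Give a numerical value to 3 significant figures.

With dV = 4πr²dr, the probability is ∫|χ|² dV over r ≤ 2.1a_0.
A² is fixed by ∫₀^∞ 4πr²|χ|² dr = 1, i.e. A² = (π·a_0^3)^(−1).
Substituting u = r/a_0, A², 4π and the length scale all cancel in the ratio: P = ∫_{0}^{2.1} u^2·e^(-2·u) du / ∫_{0}^{∞} u^2·e^(-2·u) du.
With ∫ u^2·e^(-2·u) du = -(2·u^2 + 2·u + 1)·e^(-2·u)/4 + C, the region integral is 1/4 - 701·e^(-21/5)/200 and the full one is 1/4.
Taking the ratio yields P = 0.7898.

P ≈ 0.790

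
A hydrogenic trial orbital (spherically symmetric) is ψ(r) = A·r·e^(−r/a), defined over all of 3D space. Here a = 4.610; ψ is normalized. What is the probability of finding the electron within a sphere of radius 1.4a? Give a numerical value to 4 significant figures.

Integrate the radial probability density 4πr²|ψ|² over r ≤ 1.4a.
Normalization gives A² = 1/(3·π·a^5).
Let u = r/a; then A², 4π and the length scale all cancel, so P = ∫_{0}^{1.4} u^4·e^(-2·u) du ÷ ∫_{0}^{∞} u^4·e^(-2·u) du.
Using ∫ u^4·e^(-2·u) du = -(u^4/2 + u^3 + 3·u^2/2 + 3·u/2 + 3/4)·e^(-2·u), the numerator is ≈ 0.114243 and the denominator is 3/4.
This evaluates to P = 0.15232.

P ≈ 0.1523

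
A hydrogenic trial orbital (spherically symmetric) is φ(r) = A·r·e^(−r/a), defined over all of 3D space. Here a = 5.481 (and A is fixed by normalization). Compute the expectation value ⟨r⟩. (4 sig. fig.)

⟨r⟩ ≈ 13.70

The expectation value is the |φ|²-weighted average of r: ∫ r|φ|² 4πr² dr.
Using ∫₀^∞ rⁿ e^(−αr) dr = n!/αⁿ⁺¹, since the A² factors cancel between numerator and denominator, ⟨r⟩ = 5·a/2.
With a = 5.481, ⟨r⟩ = 13.703.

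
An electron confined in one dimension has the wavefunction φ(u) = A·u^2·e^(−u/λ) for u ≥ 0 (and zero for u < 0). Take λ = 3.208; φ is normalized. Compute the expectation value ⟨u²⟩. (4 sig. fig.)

⟨u²⟩ = ∫ u^2 |φ|² du over the full domain.
With ∫₀^∞ u^6 e^(−αu) du = 6!/α^7, evaluating both integrals, ⟨u²⟩ = 15·λ^2/2.
With λ = 3.208, ⟨u^2⟩ = 77.184.

⟨u^2⟩ ≈ 77.18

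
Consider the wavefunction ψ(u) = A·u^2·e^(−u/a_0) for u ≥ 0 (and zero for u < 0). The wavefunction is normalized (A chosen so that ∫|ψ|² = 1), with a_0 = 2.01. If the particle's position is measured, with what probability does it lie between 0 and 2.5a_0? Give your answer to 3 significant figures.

P ≈ 0.560

|ψ|² is the probability density, so P = ∫_{0}^{2.5a_0} |ψ|² du.
With A² fixed by ∫|ψ|² = 1, i.e. A² = (3·a_0^5/4)^(−1), substitute and integrate.
In terms of t = u/a_0 (A² and the length scale cancel between numerator and denominator), P = [∫_{0}^{2.5} t^4·e^(-2·t) dt] / [∫_{0}^{∞} t^4·e^(-2·t) dt].
Using ∫ t^4·e^(-2·t) dt = -(t^4/2 + t^3 + 3·t^2/2 + 3·t/2 + 3/4)·e^(-2·t), the numerator is 3/4 - 1569·e^(-5)/32 and the denominator is 3/4.
Taking the ratio, P = 0.5595.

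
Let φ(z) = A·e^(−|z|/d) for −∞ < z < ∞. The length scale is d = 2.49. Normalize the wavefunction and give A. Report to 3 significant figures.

A ≈ 0.634

Require ∫ |φ|² dz = 1 over the whole domain.
Recall ∫₀^∞ z^m e^(−z/β) dz = m!·β^(m+1), the integral (without the A² prefactor) comes out to d.
Setting this equal to 1 gives A² = 1/(d).
Plugging in d = 2.49 yields A = 0.6337.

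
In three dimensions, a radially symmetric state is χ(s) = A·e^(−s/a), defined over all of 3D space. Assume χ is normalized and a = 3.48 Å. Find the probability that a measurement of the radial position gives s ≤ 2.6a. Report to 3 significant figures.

P = ∫ |χ|² 4πs² ds over s ≤ 2.6a.
Normalization gives A² = 1/(π·a^3).
Substituting u = s/a, A², 4π and the length scale all cancel in the ratio: P = ∫_{0}^{2.6} u^2·e^(-2·u) du / ∫_{0}^{∞} u^2·e^(-2·u) du.
Using ∫ u^2·e^(-2·u) du = -(2·u^2 + 2·u + 1)·e^(-2·u)/4, the numerator is 1/4 - 493·e^(-26/5)/100 and the denominator is 1/4.
This evaluates to P = 0.8912.

P ≈ 0.891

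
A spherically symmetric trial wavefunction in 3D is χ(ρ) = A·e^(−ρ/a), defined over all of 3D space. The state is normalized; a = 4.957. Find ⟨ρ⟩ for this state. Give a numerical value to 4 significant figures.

By definition ⟨ρ⟩ = ∫ ρ |χ(ρ)|² 4πρ² dρ.
The ratio of the moment integral to the normalization integral gives ⟨ρ⟩ = 3·a/2.
Putting a = 4.957 gives 7.4355.

⟨ρ⟩ ≈ 7.436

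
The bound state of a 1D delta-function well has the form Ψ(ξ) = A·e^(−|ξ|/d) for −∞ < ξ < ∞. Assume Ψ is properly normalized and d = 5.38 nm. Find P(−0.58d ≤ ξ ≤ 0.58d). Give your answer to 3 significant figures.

P ≈ 0.687

P = ∫_{−0.58d}^{0.58d} |Ψ(ξ)|² dξ.
With A² fixed by ∫|Ψ|² = 1, i.e. A² = (d)^(−1), substitute and integrate.
Both integrals are even about ξ = 0, so only the ξ ≥ 0 halves are needed (the factors of 2 cancel). In terms of u = ξ/d (A² and the length scale cancel between numerator and denominator), P = [∫_{0}^{0.58} e^(-2·u) du] / [∫_{0}^{∞} e^(-2·u) du].
An antiderivative of e^(-2·u) is -e^(-2·u)/2; evaluating from 0 to 0.58 gives 1/2 - e^(-29/25)/2, while the full integral is 1/2.
Taking the ratio, P = 0.6865.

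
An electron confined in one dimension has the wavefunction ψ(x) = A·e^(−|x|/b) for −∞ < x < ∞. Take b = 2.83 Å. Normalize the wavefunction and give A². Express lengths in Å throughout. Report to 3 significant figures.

A^2 ≈ 0.353 Å^(-1)

Require ∫ |ψ|² dx = 1 over the whole domain.
With ψ = A·e^(−|x|/b), the integral evaluates to A²·[b].
Hence A² = 1/[b].
Substituting b = 2.83 gives A² = 0.3534, so A = 0.5944.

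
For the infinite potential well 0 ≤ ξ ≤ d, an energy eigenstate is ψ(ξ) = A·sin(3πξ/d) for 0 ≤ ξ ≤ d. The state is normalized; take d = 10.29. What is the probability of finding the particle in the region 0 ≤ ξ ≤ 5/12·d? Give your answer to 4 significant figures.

|ψ|² is the probability density, so P = ∫_{0}^{5/12·d} |ψ|² dξ.
Since A² = 1/(d/2), this is the region integral divided by the full normalization integral.
Let u = ξ/d; then A² and the length scale cancel, so P = ∫_{0}^{5/12} sin(3·π·u)^2 du ÷ ∫_{0}^{1} sin(3·π·u)^2 du.
With ∫ sin(3·π·u)^2 du = u/2 - sin(6·π·u)/(12·π) + C, the region integral is 5/24 - 1/(12·π) and the full one is 1/2.
Evaluating gives P = (-2 + 5·π)/(12·π).

P ≈ 0.3636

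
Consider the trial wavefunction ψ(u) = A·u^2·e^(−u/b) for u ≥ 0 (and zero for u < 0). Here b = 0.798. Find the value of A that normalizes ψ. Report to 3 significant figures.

We need A² ∫|f|² du = 1, taking the integral from 0 to ∞.
Recall ∫₀^∞ u^m e^(−u/β) du = m!·β^(m+1), carrying out the integral gives A² · 3·b^5/4.
Hence A² = 1/[3·b^5/4].
With b = 0.798: A² = 4.120 and A = 2.030.

A ≈ 2.03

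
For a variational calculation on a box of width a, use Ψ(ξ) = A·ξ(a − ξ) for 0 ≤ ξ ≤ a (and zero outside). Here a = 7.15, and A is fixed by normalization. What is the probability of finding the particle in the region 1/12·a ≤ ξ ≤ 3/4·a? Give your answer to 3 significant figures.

The probability is P = ∫ |Ψ|² dξ over [1/12·a, 3/4·a].
The normalization integral ∫|Ψ|²dξ over the whole domain equals a^5/30·A², and A² cancels in the ratio.
Let u = ξ/a; then A² and the length scale cancel, so P = ∫_{1/12}^{3/4} u^2·(1 - u)^2 du ÷ ∫_{0}^{1} u^2·(1 - u)^2 du.
With ∫ u^2·(1 - u)^2 du = u^3·(6·u^2 - 15·u + 10)/30 + C, the region integral is ≈ 0.029713 and the full one is 1/30.
Evaluating gives P = 4621/5184.

P ≈ 0.891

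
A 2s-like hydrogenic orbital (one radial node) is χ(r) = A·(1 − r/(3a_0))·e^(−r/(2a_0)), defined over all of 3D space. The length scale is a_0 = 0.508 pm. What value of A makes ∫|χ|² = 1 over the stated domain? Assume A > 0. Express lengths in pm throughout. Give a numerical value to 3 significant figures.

The normalization condition is ∫|χ|² 4πr² dr = 1 from 0 to ∞.
In 3D with spherical symmetry the volume element is 4πr² dr.
With ∫₀^∞ r^4 e^(−αr) dr = 4!/α^5, ∫|χ|² 4πr² dr = A²·(8·π·a_0^3/3).
Hence A² = 1/[8·π·a_0^3/3].
With a_0 = 0.508: A² = 0.9105 and A = 0.9542.

A ≈ 0.954 pm^(-3/2)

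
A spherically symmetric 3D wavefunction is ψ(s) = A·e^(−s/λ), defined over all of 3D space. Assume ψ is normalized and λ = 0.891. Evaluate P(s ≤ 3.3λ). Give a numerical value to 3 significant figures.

P ≈ 0.960

P = ∫ |ψ|² 4πs² ds over s ≤ 3.3λ.
The full normalization integral is A²·[π·λ^3] = 1, fixing A².
Let u = s/λ; then A², 4π and the length scale all cancel, so P = ∫_{0}^{3.3} u^2·e^(-2·u) du ÷ ∫_{0}^{∞} u^2·e^(-2·u) du.
An antiderivative of u^2·e^(-2·u) is -(2·u^2 + 2·u + 1)·e^(-2·u)/4; evaluating from 0 to 3.3 gives 1/4 - 1469·e^(-33/5)/200, while the full integral is 1/4.
Taking the ratio yields P = 0.9600.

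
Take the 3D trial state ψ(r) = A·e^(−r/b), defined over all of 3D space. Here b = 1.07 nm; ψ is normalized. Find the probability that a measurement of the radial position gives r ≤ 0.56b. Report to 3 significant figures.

P ≈ 0.104

With dV = 4πr²dr, the probability is ∫|ψ|² dV over r ≤ 0.56b.
Normalization gives A² = 1/(π·b^3).
Let u = r/b; then A², 4π and the length scale all cancel, so P = ∫_{0}^{0.56} u^2·e^(-2·u) du ÷ ∫_{0}^{∞} u^2·e^(-2·u) du.
Using ∫ u^2·e^(-2·u) du = -(2·u^2 + 2·u + 1)·e^(-2·u)/4, the numerator is 1/4 - 1717·e^(-28/25)/2500 and the denominator is 1/4.
Taking the ratio yields P = 0.1036.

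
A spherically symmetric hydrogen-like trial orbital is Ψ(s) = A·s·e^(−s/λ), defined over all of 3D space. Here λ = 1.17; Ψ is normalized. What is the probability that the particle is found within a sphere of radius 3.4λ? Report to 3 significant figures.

P = ∫ |Ψ|² 4πs² ds over s ≤ 3.4λ.
A² is fixed by ∫₀^∞ 4πs²|Ψ|² ds = 1, i.e. A² = (3·π·λ^5)^(−1).
Substituting u = s/λ, A², 4π and the length scale all cancel in the ratio: P = ∫_{0}^{3.4} u^4·e^(-2·u) du / ∫_{0}^{∞} u^4·e^(-2·u) du.
With ∫ u^4·e^(-2·u) du = -(u^4/2 + u^3 + 3·u^2/2 + 3·u/2 + 3/4)·e^(-2·u) + C, the region integral is ≈ 0.60598 and the full one is 3/4.
The region integral divided by the full integral gives P = 0.8080.

P ≈ 0.808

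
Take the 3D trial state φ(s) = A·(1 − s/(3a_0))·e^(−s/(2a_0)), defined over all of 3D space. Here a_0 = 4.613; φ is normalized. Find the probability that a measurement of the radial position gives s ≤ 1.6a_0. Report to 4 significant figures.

P ≈ 0.2718

Integrate the radial probability density 4πs²|φ|² over s ≤ 1.6a_0.
Normalization gives A² = 1/(8·π·a_0^3/3).
Let u = s/a_0; then A², 4π and the length scale all cancel, so P = ∫_{0}^{1.6} u^2·(1 - u/3)^2·e^(-u) du ÷ ∫_{0}^{∞} u^2·(1 - u/3)^2·e^(-u) du.
An antiderivative of u^2·(1 - u/3)^2·e^(-u) is (-u^4 + 2·u^3 - 3·u^2 - 6·u - 6)·e^(-u)/9; evaluating from 0 to 1.6 gives ≈ 0.181182, while the full integral is 2/3.
This evaluates to P = 0.27177.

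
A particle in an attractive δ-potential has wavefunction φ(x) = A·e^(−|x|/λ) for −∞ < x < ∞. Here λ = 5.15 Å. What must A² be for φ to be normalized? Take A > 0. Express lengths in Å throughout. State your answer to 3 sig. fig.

We need A² ∫|f|² dx = 1, taking the integral from −∞ to ∞.
With ∫₀^∞ x^0 e^(−αx) dx = 0!/α^1, with φ = A·e^(−|x|/λ), the integral evaluates to A²·[λ].
Setting this equal to 1 gives A² = 1/(λ).
Plugging in λ = 5.15 yields A = 0.4407.

A^2 ≈ 0.194 Å^(-1)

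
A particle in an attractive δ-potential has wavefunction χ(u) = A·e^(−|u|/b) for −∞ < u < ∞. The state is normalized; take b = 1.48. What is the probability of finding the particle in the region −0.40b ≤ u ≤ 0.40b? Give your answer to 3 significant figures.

P ≈ 0.551

P = ∫_{−0.40b}^{0.40b} |χ(u)|² du.
Since A² = 1/(b), this is the region integral divided by the full normalization integral.
By symmetry take twice the u ≥ 0 contribution in numerator and denominator; the 2's cancel. Substituting t = u/b, A² and the length scale cancel in the ratio: P = ∫_{0}^{0.40} e^(-2·t) dt / ∫_{0}^{∞} e^(-2·t) dt.
With ∫ e^(-2·t) dt = -e^(-2·t)/2 + C, the region integral is 1/2 - e^(-4/5)/2 and the full one is 1/2.
The result is P = 0.5507.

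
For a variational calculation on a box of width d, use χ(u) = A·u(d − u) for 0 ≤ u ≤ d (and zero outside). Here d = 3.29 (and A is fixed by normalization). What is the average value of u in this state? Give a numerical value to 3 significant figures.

⟨u⟩ ≈ 1.65

By definition ⟨u⟩ = ∫ u |χ(u)|² du.
Expanding the polynomial and integrating term by term, since the A² factors cancel between numerator and denominator, ⟨u⟩ = d/2.
Putting d = 3.29 gives 1.645.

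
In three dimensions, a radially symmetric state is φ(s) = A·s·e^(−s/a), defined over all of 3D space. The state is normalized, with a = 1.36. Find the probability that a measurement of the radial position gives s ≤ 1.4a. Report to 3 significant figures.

Integrate the radial probability density 4πs²|φ|² over s ≤ 1.4a.
Normalization gives A² = 1/(3·π·a^5).
Substituting u = s/a, A², 4π and the length scale all cancel in the ratio: P = ∫_{0}^{1.4} u^4·e^(-2·u) du / ∫_{0}^{∞} u^4·e^(-2·u) du.
With ∫ u^4·e^(-2·u) du = -(u^4/2 + u^3 + 3·u^2/2 + 3·u/2 + 3/4)·e^(-2·u) + C, the region integral is ≈ 0.11424 and the full one is 3/4.
Taking the ratio yields P = 0.1523.

P ≈ 0.152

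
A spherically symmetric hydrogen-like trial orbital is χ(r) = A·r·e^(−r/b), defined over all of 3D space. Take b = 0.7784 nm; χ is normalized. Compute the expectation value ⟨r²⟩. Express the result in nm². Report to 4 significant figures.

⟨r^2⟩ ≈ 4.544 nm^2

By definition ⟨r²⟩ = ∫ r^2 |χ(r)|² 4πr² dr.
Evaluating both integrals, ⟨r²⟩ = 15·b^2/2.
With b = 0.7784, ⟨r^2⟩ = 4.5443.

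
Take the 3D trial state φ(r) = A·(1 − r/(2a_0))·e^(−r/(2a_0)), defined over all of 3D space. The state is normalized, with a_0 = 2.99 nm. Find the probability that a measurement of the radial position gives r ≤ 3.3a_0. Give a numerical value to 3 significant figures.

P = ∫ |φ|² 4πr² dr over r ≤ 3.3a_0.
The full normalization integral is A²·[8·π·a_0^3] = 1, fixing A².
Substituting u = r/a_0, A², 4π and the length scale all cancel in the ratio: P = ∫_{0}^{3.3} u^2·(1 - u/2)^2·e^(-u) du / ∫_{0}^{∞} u^2·(1 - u/2)^2·e^(-u) du.
An antiderivative of u^2·(1 - u/2)^2·e^(-u) is -(u^4/4 + u^2 + 2·u + 2)·e^(-u); evaluating from 0 to 3.3 gives ≈ 0.18763, while the full integral is 2.
Taking the ratio yields P = 0.09382.

P ≈ 0.0938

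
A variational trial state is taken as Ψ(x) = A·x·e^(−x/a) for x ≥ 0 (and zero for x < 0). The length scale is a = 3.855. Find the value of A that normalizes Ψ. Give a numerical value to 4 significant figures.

A ≈ 0.2642

Require ∫ |Ψ|² dx = 1 over the whole domain.
Using ∫₀^∞ xⁿ e^(−αx) dx = n!/αⁿ⁺¹, carrying out the integral gives A² · a^3/4.
Setting this equal to 1 gives A² = 1/(a^3/4).
Substituting a = 3.855 gives A² = 0.069821, so A = 0.26424.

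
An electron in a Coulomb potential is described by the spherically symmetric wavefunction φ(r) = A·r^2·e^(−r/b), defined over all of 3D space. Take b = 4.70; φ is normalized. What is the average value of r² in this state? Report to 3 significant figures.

By definition ⟨r²⟩ = ∫ r^2 |φ(r)|² 4πr² dr.
The ratio of the moment integral to the normalization integral gives ⟨r²⟩ = 14·b^2.
Putting b = 4.70 gives 309.3.

⟨r^2⟩ ≈ 309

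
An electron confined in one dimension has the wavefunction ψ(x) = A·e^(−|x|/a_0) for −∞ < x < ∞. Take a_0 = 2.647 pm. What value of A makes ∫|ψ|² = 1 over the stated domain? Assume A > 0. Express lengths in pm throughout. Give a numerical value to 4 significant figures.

The normalization condition is ∫|ψ|² dx = 1 from −∞ to ∞.
Using ∫₀^∞ xⁿ e^(−αx) dx = n!/αⁿ⁺¹, ∫|ψ|² dx = A²·(a_0).
With a_0 = 2.647: A² = 0.37779 and A = 0.61464.

A ≈ 0.6146 pm^(-1/2)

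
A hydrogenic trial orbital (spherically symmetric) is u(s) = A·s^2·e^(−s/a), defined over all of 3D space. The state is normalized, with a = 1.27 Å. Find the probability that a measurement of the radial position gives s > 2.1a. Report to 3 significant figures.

Integrate the radial probability density 4πs²|u|² over s > 2.1a.
A² is fixed by ∫₀^∞ 4πs²|u|² ds = 1, i.e. A² = (45·π·a^7/2)^(−1).
Substituting t = s/a, A², 4π and the length scale all cancel in the ratio: P = ∫_{2.1}^{∞} t^6·e^(-2·t) dt / ∫_{0}^{∞} t^6·e^(-2·t) dt.
Using ∫ t^6·e^(-2·t) dt = -(4·t^6 + 12·t^5 + 30·t^4 + 60·t^3 + 90·t^2 + 90·t + 45)·e^(-2·t)/8, the numerator is ≈ 4.8795 and the denominator is 45/8.
This evaluates to P = 0.8675.

P ≈ 0.867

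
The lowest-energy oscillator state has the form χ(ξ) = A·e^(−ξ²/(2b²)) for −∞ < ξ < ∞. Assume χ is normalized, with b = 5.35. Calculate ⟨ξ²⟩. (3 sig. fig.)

The expectation value is the |χ|²-weighted average of ξ^2: ∫ ξ^2|χ|² dξ.
The ratio of the moment integral to the normalization integral gives ⟨ξ²⟩ = b^2/2.
With b = 5.35, ⟨ξ^2⟩ = 14.31.

⟨ξ^2⟩ ≈ 14.3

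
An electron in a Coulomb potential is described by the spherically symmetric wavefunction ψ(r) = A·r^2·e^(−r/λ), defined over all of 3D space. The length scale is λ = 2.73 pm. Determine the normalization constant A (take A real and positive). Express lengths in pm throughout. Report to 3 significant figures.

Normalization requires ∫|ψ|² 4πr² dr = 1, integrated from 0 to ∞.
(Spherical symmetry: dV = 4πr² dr.)
Using ∫₀^∞ rⁿ e^(−αr) dr = n!/αⁿ⁺¹, ∫|ψ|² 4πr² dr = A²·(45·π·λ^7/2).
Setting this equal to 1 gives A² = 1/(45·π·λ^7/2).
Plugging in λ = 2.73 yields A = 0.003538.

A ≈ 0.00354 pm^(-7/2)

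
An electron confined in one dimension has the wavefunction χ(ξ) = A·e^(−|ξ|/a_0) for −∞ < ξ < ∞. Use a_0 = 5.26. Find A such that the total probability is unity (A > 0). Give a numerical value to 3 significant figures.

A ≈ 0.436

We need A² ∫|f|² dξ = 1, taking the integral from −∞ to ∞.
Using ∫₀^∞ ξⁿ e^(−αξ) dξ = n!/αⁿ⁺¹, ∫|χ|² dξ = A²·(a_0).
Plugging in a_0 = 5.26 yields A = 0.4360.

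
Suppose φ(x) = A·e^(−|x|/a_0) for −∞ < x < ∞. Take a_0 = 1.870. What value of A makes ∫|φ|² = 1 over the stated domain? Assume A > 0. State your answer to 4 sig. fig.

The normalization condition is ∫|φ|² dx = 1 from −∞ to ∞.
Using ∫₀^∞ xⁿ e^(−αx) dx = n!/αⁿ⁺¹, carrying out the integral gives A² · a_0.
Setting this equal to 1 gives A² = 1/(a_0).
Substituting a_0 = 1.870 gives A² = 0.53476, so A = 0.73127.

A ≈ 0.7313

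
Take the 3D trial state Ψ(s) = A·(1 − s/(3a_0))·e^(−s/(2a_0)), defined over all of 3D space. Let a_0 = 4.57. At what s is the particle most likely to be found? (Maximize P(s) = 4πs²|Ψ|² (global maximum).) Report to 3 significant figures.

Differentiate P(s) = 4πs²|Ψ|² with respect to s and set to zero.
This gives s = a_0.
With a_0 = 4.57, the most probable radial distance is 4.570.

s ≈ 4.57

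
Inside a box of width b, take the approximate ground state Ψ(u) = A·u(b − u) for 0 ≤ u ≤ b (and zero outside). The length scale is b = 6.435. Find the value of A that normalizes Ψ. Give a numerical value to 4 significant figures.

The normalization condition is ∫|Ψ|² du = 1 from 0 to b.
∫|Ψ|² du = A²·(b^5/30).
Hence A² = 1/[b^5/30].
Substituting b = 6.435 gives A² = 0.0027188, so A = 0.052142.

A ≈ 0.05214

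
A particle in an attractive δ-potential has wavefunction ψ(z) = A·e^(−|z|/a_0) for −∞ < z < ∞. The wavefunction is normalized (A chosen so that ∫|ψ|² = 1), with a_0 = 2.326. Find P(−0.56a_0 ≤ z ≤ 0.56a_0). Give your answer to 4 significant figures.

P = ∫_{−0.56a_0}^{0.56a_0} |ψ(z)|² dz.
The normalization integral ∫|ψ|²dz over the whole domain equals a_0·A², and A² cancels in the ratio.
By symmetry take twice the z ≥ 0 contribution in numerator and denominator; the 2's cancel. Let u = z/a_0; then A² and the length scale cancel, so P = ∫_{0}^{0.56} e^(-2·u) du ÷ ∫_{0}^{∞} e^(-2·u) du.
With ∫ e^(-2·u) du = -e^(-2·u)/2 + C, the region integral is 1/2 - e^(-28/25)/2 and the full one is 1/2.
Evaluating gives P = 0.67372.

P ≈ 0.6737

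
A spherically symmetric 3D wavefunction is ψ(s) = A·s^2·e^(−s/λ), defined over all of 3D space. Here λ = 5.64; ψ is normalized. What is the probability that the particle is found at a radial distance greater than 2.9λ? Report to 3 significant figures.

P = ∫ |ψ|² 4πs² ds over s > 2.9λ.
A² is fixed by ∫₀^∞ 4πs²|ψ|² ds = 1, i.e. A² = (45·π·λ^7/2)^(−1).
Let u = s/λ; then A², 4π and the length scale all cancel, so P = ∫_{2.9}^{∞} u^6·e^(-2·u) du ÷ ∫_{0}^{∞} u^6·e^(-2·u) du.
With ∫ u^6·e^(-2·u) du = -(4·u^6 + 12·u^5 + 30·u^4 + 60·u^3 + 90·u^2 + 90·u + 45)·e^(-2·u)/8 + C, the region integral is ≈ 3.5910 and the full one is 45/8.
Taking the ratio yields P = 0.6384.

P ≈ 0.638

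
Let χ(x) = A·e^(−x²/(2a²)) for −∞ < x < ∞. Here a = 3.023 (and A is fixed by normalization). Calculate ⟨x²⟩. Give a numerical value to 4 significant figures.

⟨x²⟩ = ∫ x^2 |χ|² dx over the full domain.
Since the A² factors cancel between numerator and denominator, ⟨x²⟩ = a^2/2.
Putting a = 3.023 gives 4.5693.

⟨x^2⟩ ≈ 4.569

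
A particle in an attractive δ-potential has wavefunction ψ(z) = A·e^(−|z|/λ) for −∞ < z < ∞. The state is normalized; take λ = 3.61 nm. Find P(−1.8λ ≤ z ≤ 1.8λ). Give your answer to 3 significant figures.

The probability is P = ∫ |ψ|² dz over [−1.8λ, 1.8λ].
The normalization integral ∫|ψ|²dz over the whole domain equals λ·A², and A² cancels in the ratio.
Both integrals are even about z = 0, so only the z ≥ 0 halves are needed (the factors of 2 cancel). Let u = z/λ; then A² and the length scale cancel, so P = ∫_{0}^{1.8} e^(-2·u) du ÷ ∫_{0}^{∞} e^(-2·u) du.
With ∫ e^(-2·u) du = -e^(-2·u)/2 + C, the region integral is 1/2 - e^(-18/5)/2 and the full one is 1/2.
Taking the ratio, P = 0.9727.

P ≈ 0.973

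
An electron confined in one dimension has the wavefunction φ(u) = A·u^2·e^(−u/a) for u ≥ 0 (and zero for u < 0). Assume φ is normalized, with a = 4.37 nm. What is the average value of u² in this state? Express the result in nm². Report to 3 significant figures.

The expectation value is the |φ|²-weighted average of u^2: ∫ u^2|φ|² du.
Using ∫₀^∞ uⁿ e^(−αu) du = n!/αⁿ⁺¹, evaluating both integrals, ⟨u²⟩ = 15·a^2/2.
Putting a = 4.37 gives 143.2.

⟨u^2⟩ ≈ 143 nm^2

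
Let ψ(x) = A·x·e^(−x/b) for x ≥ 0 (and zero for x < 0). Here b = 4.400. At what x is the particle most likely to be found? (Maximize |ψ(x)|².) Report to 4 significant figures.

The maximum of |ψ(x)|² occurs where its derivative vanishes.
Solving yields x = b.
With b = 4.400, the most probable position is 4.4000.

x ≈ 4.400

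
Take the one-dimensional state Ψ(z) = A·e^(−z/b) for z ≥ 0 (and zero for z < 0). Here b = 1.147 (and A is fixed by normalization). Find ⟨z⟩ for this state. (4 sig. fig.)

⟨z⟩ ≈ 0.5735

By definition ⟨z⟩ = ∫ z |Ψ(z)|² dz.
Evaluating both integrals, ⟨z⟩ = b/2.
Putting b = 1.147 gives 0.57350.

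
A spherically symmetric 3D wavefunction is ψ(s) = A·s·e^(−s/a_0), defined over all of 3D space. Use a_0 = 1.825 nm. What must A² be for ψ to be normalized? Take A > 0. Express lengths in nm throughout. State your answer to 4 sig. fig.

We need A² ∫|f|² 4πs² ds = 1, taking the integral from 0 to ∞.
Using ∫₀^∞ sⁿ e^(−αs) ds = n!/αⁿ⁺¹, with ψ = A·s·e^(−s/a_0), the integral evaluates to A²·[3·π·a_0^5].
So A² = (3·π·a_0^5)^(−1).
Substituting a_0 = 1.825 gives A² = 0.0052410, so A = 0.072395.

A^2 ≈ 0.005241 nm^(-5)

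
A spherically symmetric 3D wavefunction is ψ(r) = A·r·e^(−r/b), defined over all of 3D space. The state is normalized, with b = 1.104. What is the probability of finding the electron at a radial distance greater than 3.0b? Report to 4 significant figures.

P ≈ 0.2851

With dV = 4πr²dr, the probability is ∫|ψ|² dV over r > 3.0b.
Normalization gives A² = 1/(3·π·b^5).
Substituting u = r/b, A², 4π and the length scale all cancel in the ratio: P = ∫_{3.0}^{∞} u^4·e^(-2·u) du / ∫_{0}^{∞} u^4·e^(-2·u) du.
With ∫ u^4·e^(-2·u) du = -(u^4/2 + u^3 + 3·u^2/2 + 3·u/2 + 3/4)·e^(-2·u) + C, the region integral is 345·e^(-6)/4 and the full one is 3/4.
Taking the ratio yields P = 0.28506.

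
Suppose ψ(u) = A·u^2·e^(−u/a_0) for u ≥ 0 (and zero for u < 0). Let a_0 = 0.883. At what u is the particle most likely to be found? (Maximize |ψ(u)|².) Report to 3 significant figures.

u ≈ 1.77

Set d/du [|ψ(u)|²] = 0 and solve for u > 0.
This gives u = 2·a_0.
With a_0 = 0.883, the most probable position is 1.766.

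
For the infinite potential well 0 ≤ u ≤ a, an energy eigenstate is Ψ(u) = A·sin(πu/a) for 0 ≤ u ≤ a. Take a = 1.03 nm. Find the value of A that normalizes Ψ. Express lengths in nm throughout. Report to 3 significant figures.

A ≈ 1.39 nm^(-1/2)

The normalization condition is ∫|Ψ|² du = 1 from 0 to a.
Carrying out the integral gives A² · a/2.
Substituting a = 1.03 gives A² = 1.942, so A = 1.393.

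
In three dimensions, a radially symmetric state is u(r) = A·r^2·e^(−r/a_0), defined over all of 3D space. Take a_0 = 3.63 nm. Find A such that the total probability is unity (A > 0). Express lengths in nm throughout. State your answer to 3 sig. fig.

A ≈ 0.00131 nm^(-7/2)

Normalization requires ∫|u|² 4πr² dr = 1, integrated from 0 to ∞.
(Spherical symmetry: dV = 4πr² dr.)
Recall ∫₀^∞ r^m e^(−r/β) dr = m!·β^(m+1), carrying out the integral gives A² · 45·π·a_0^7/2.
Setting this equal to 1 gives A² = 1/(45·π·a_0^7/2).
Plugging in a_0 = 3.63 yields A = 0.001305.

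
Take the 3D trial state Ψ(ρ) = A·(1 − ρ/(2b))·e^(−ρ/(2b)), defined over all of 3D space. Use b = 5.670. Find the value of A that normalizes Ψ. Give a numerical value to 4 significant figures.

Normalization requires ∫|Ψ|² 4πρ² dρ = 1, integrated from 0 to ∞.
The angular integral contributes 4π, leaving ∫₀^∞ ρ²|Ψ|² dρ.
Using ∫₀^∞ ρⁿ e^(−αρ) dρ = n!/αⁿ⁺¹, ∫|Ψ|² 4πρ² dρ = A²·(8·π·b^3).
Hence A² = 1/[8·π·b^3].
Substituting b = 5.670 gives A² = 0.00021828, so A = 0.014774.

A ≈ 0.01477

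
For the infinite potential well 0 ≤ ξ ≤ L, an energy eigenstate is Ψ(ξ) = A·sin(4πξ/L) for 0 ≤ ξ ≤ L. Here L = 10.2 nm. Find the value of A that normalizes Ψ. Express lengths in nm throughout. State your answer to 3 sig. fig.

A ≈ 0.443 nm^(-1/2)

We need A² ∫|f|² dξ = 1, taking the integral from 0 to L.
∫|Ψ|² dξ = A²·(L/2).
Setting this equal to 1 gives A² = 1/(L/2).
Substituting L = 10.2 gives A² = 0.1961, so A = 0.4428.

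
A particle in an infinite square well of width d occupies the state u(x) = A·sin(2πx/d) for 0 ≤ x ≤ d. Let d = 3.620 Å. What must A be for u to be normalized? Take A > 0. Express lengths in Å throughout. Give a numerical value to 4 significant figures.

The normalization condition is ∫|u|² dx = 1 from 0 to d.
With ∫₀^d sin²(nπx/d) dx = d/2, carrying out the integral gives A² · d/2.
Substituting d = 3.620 gives A² = 0.55249, so A = 0.74329.

A ≈ 0.7433 Å^(-1/2)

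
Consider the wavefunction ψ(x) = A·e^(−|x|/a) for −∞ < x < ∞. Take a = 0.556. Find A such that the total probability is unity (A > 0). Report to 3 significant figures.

Require ∫ |ψ|² dx = 1 over the whole domain.
Using ∫₀^∞ xⁿ e^(−αx) dx = n!/αⁿ⁺¹, carrying out the integral gives A² · a.
So A² = (a)^(−1).
With a = 0.556: A² = 1.799 and A = 1.341.

A ≈ 1.34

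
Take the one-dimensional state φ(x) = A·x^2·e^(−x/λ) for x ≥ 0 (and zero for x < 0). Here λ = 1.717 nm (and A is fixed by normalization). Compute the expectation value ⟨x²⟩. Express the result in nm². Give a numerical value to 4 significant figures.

⟨x^2⟩ ≈ 22.11 nm^2

By definition ⟨x²⟩ = ∫ x^2 |φ(x)|² dx.
Using ∫₀^∞ xⁿ e^(−αx) dx = n!/αⁿ⁺¹, evaluating both integrals, ⟨x²⟩ = 15·λ^2/2.
With λ = 1.717, ⟨x^2⟩ = 22.111.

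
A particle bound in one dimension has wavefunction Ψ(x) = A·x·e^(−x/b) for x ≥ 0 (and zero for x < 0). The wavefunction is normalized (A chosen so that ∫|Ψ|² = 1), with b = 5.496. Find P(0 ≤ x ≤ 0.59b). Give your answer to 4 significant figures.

P ≈ 0.1162

P = ∫_{0}^{0.59b} |Ψ(x)|² dx.
The normalization integral ∫|Ψ|²dx over the whole domain equals b^3/4·A², and A² cancels in the ratio.
In terms of u = x/b (A² and the length scale cancel between numerator and denominator), P = [∫_{0}^{0.59} u^2·e^(-2·u) du] / [∫_{0}^{∞} u^2·e^(-2·u) du].
With ∫ u^2·e^(-2·u) du = -(2·u^2 + 2·u + 1)·e^(-2·u)/4 + C, the region integral is ≈ 0.0290512 and the full one is 1/4.
Taking the ratio, P = 0.11620.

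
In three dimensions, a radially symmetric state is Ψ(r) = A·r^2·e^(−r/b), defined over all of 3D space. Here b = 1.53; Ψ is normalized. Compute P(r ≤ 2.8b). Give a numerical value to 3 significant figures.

P ≈ 0.330

Integrate the radial probability density 4πr²|Ψ|² over r ≤ 2.8b.
Normalization gives A² = 1/(45·π·b^7/2).
In terms of u = r/b (A², 4π and the length scale all cancel between numerator and denominator), P = [∫_{0}^{2.8} u^6·e^(-2·u) du] / [∫_{0}^{∞} u^6·e^(-2·u) du].
An antiderivative of u^6·e^(-2·u) is -(4·u^6 + 12·u^5 + 30·u^4 + 60·u^3 + 90·u^2 + 90·u + 45)·e^(-2·u)/8; evaluating from 0 to 2.8 gives ≈ 1.8548, while the full integral is 45/8.
The region integral divided by the full integral gives P = 0.3297.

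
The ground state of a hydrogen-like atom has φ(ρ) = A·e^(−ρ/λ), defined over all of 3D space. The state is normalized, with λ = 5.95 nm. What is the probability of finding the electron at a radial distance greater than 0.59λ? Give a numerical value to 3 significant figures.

P ≈ 0.884

Integrate the radial probability density 4πρ²|φ|² over ρ > 0.59λ.
Normalization gives A² = 1/(π·λ^3).
Let u = ρ/λ; then A², 4π and the length scale all cancel, so P = ∫_{0.59}^{∞} u^2·e^(-2·u) du ÷ ∫_{0}^{∞} u^2·e^(-2·u) du.
With ∫ u^2·e^(-2·u) du = -(2·u^2 + 2·u + 1)·e^(-2·u)/4 + C, the region integral is ≈ 0.22095 and the full one is 1/4.
This evaluates to P = 0.8838.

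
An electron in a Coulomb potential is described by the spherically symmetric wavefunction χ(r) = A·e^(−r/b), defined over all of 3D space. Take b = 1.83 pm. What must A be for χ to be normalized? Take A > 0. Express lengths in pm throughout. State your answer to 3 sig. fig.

A ≈ 0.228 pm^(-3/2)

Require ∫ |χ|² 4πr² dr = 1 over the whole domain.
(Spherical symmetry: dV = 4πr² dr.)
Recall ∫₀^∞ r^m e^(−r/β) dr = m!·β^(m+1), with χ = A·e^(−r/b), the integral evaluates to A²·[π·b^3].
Substituting b = 1.83 gives A² = 0.05194, so A = 0.2279.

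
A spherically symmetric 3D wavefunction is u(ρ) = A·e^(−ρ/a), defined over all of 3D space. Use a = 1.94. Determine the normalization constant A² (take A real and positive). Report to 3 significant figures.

Normalization requires ∫|u|² 4πρ² dρ = 1, integrated from 0 to ∞.
∫|u|² 4πρ² dρ = A²·(π·a^3).
Hence A² = 1/[π·a^3].
Plugging in a = 1.94 yields A = 0.2088.

A^2 ≈ 0.0436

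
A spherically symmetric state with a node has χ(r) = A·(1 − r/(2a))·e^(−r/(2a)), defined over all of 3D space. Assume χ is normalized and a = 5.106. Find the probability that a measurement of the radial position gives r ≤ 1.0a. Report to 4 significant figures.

Integrate the radial probability density 4πr²|χ|² over r ≤ 1.0a.
A² is fixed by ∫₀^∞ 4πr²|χ|² dr = 1, i.e. A² = (8·π·a^3)^(−1).
In terms of u = r/a (A², 4π and the length scale all cancel between numerator and denominator), P = [∫_{0}^{1.0} u^2·(1 - u/2)^2·e^(-u) du] / [∫_{0}^{∞} u^2·(1 - u/2)^2·e^(-u) du].
An antiderivative of u^2·(1 - u/2)^2·e^(-u) is -(u^4/4 + u^2 + 2·u + 2)·e^(-u); evaluating from 0 to 1.0 gives 2 - 21·e^(-1)/4, while the full integral is 2.
The region integral divided by the full integral gives P = 0.034316.

P ≈ 0.03432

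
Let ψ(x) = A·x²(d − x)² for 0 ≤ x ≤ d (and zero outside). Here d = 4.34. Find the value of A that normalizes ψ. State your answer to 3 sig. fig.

Require ∫ |ψ|² dx = 1 over the whole domain.
∫|ψ|² dx = A²·(d^9/630).
Hence A² = 1/[d^9/630].
With d = 4.34: A² = 0.001153 and A = 0.03396.

A ≈ 0.0340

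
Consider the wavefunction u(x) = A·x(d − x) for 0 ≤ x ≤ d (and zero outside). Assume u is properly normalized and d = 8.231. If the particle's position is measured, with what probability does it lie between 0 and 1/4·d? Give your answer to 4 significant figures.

P ≈ 0.1035

P = ∫_{0}^{1/4·d} |u(x)|² dx.
The normalization integral ∫|u|²dx over the whole domain equals d^5/30·A², and A² cancels in the ratio.
Substituting t = x/d, A² and the length scale cancel in the ratio: P = ∫_{0}^{1/4} t^2·(1 - t)^2 dt / ∫_{0}^{1} t^2·(1 - t)^2 dt.
An antiderivative of t^2·(1 - t)^2 is t^3·(6·t^2 - 15·t + 10)/30; evaluating from 0 to 1/4 gives ≈ 0.00345052, while the full integral is 1/30.
The result is P = 53/512.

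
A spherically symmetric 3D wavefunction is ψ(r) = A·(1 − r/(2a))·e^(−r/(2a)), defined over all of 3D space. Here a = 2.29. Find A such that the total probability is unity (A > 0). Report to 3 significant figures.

A ≈ 0.0576

Require ∫ |ψ|² 4πr² dr = 1 over the whole domain.
∫|ψ|² 4πr² dr = A²·(8·π·a^3).
So A² = (8·π·a^3)^(−1).
Plugging in a = 2.29 yields A = 0.05756.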